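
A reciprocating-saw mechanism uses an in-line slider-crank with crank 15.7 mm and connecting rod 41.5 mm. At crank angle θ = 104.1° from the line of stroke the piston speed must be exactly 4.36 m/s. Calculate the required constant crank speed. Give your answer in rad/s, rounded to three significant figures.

For an in-line slider-crank, |v_piston| = rω|sinθ|·[1 + r cosθ/√(L² − r² sin²θ)].
With r = 0.0157 m, L = 0.0415 m, θ = 104.1°: the bracketed kinematic factor |dx/dθ| = 0.013718 m.
ω = v/|dx/dθ| = 4.36/0.013718 = 317.82 rad/s.

318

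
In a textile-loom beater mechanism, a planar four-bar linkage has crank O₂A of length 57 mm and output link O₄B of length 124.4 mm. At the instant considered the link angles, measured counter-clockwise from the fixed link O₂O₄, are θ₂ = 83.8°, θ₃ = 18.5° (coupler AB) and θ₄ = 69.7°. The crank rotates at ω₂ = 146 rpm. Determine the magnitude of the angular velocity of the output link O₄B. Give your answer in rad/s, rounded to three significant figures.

8.17

ω₂ = 15.29 rad/s (from 146 rpm).
Differentiating the loop-closure r₂e^{iθ₂}+r₃e^{iθ₃}=r₁+r₄e^{iθ₄} gives r₂ω₂e^{iθ₂}+r₃ω₃e^{iθ₃}=r₄ω₄e^{iθ₄}.
Eliminating the other unknown: ω₄ = r₂ω₂ sin(θ₂−θ₃) / [r₄ sin(θ₄−θ₃)].
Numerator sine = +0.90851; denominator sine = +0.77934.
Result = 0.057·15.29·(+0.90851) / (0.1244·(+0.77934)) = +8.1666 rad/s; magnitude 8.1666 rad/s.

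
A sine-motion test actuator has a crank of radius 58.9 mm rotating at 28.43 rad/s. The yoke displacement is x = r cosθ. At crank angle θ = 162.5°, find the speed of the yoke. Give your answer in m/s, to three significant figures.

0.504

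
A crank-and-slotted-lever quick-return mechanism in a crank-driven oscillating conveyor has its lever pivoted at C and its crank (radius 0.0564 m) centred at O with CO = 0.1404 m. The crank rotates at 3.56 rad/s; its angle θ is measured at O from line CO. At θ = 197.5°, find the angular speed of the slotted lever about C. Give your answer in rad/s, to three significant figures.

2.00

ω = 3.56 rad/s
Crank pin A relative to C: A = (d + r cosθ, r sinθ); lever angle φ = atan2(r sinθ, d + r cosθ).
Differentiating tanφ: φ̇ = rω(d cosθ + r)/(d² + r² + 2dr cosθ).
d² + r² + 2dr cosθ = |CA|² = 0.00778899 m²;  d cosθ + r = -0.077502 m.
|ω_lever| = |0.0564·3.56·-0.077502| / 0.00778899 = 1.9978 rad/s.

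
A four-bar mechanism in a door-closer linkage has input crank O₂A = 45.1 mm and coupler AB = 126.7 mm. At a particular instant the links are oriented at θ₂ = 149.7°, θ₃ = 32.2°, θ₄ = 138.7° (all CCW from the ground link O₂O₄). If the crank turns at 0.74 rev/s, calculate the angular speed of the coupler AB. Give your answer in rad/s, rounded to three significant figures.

0.329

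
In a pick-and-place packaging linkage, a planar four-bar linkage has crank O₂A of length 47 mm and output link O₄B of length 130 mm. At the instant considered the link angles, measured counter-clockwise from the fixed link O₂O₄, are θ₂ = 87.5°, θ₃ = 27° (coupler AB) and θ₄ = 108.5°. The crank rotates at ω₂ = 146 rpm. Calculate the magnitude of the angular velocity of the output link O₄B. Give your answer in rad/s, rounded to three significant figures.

ω₂ = 15.29 rad/s (from 146 rpm).
Differentiating the loop-closure r₂e^{iθ₂}+r₃e^{iθ₃}=r₁+r₄e^{iθ₄} gives r₂ω₂e^{iθ₂}+r₃ω₃e^{iθ₃}=r₄ω₄e^{iθ₄}.
Eliminating the other unknown: ω₄ = r₂ω₂ sin(θ₂−θ₃) / [r₄ sin(θ₄−θ₃)].
Numerator sine = +0.87036; denominator sine = +0.98902.
Result = 0.047·15.29·(+0.87036) / (0.13·(+0.98902)) = +4.8644 rad/s; magnitude 4.8644 rad/s.

4.86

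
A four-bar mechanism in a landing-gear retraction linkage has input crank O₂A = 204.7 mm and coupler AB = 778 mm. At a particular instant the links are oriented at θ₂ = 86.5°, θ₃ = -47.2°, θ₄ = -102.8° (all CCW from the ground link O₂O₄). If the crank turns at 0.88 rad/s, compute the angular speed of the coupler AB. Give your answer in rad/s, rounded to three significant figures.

0.0453

ω₂ = 0.88 rad/s
Differentiating the loop-closure r₂e^{iθ₂}+r₃e^{iθ₃}=r₁+r₄e^{iθ₄} gives r₂ω₂e^{iθ₂}+r₃ω₃e^{iθ₃}=r₄ω₄e^{iθ₄}.
Eliminating the other unknown: ω₃ = r₂ω₂ sin(θ₄−θ₂) / [r₃ sin(θ₃−θ₄)].
Numerator sine = +0.16160; denominator sine = +0.82511.
Result = 0.2047·0.88·(+0.16160) / (0.778·(+0.82511)) = +0.045348 rad/s; magnitude 0.045348 rad/s.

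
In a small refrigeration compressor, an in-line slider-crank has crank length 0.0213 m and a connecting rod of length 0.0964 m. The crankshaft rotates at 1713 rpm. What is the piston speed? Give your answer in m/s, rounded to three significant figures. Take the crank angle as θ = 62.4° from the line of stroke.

3.74

ω = 2π·1713/60 = 179.4 rad/s
For an in-line slider-crank, x = r cosθ + √(L² − r² sin²θ), so v = −rω sinθ·[1 + r cosθ/√(L² − r² sin²θ)].
With r = 0.0213 m, L = 0.0964 m, θ = 62.4°: √(L² − r² sin²θ) = 0.094534 m.
v = −0.0213·179.4·0.88620·[1 + 0.0213·0.46330/0.094534] = -3.7396 m/s.
|v| = 3.7396 m/s.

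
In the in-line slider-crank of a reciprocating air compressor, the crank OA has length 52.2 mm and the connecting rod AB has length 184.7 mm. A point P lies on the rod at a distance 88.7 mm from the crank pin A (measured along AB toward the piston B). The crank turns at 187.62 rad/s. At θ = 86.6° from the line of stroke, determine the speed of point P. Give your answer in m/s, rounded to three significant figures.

9.86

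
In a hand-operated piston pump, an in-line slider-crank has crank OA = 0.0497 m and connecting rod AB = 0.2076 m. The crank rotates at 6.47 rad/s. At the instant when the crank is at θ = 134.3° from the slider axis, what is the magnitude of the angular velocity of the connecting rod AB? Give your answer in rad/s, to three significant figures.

ω = 6.47 rad/s
The rod makes angle φ with the slider axis where L sinφ = r sinθ; differentiating, L cosφ·φ̇ = r ω cosθ.
L cosφ = √(L² − r² sin²θ) = 0.20453 m.
|ω_rod| = r ω |cosθ| / √(L² − r² sin²θ) = 0.0497·6.47·0.69842/0.20453 = 1.098 rad/s.

1.10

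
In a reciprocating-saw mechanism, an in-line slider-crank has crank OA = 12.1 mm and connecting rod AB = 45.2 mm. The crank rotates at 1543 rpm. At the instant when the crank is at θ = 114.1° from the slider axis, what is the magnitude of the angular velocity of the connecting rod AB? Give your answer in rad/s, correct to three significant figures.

ω = 161.6 rad/s (converted from 1543 rpm).
The rod makes angle φ with the slider axis where L sinφ = r sinθ; differentiating, L cosφ·φ̇ = r ω cosθ.
L cosφ = √(L² − r² sin²θ) = 0.04383 m.
|ω_rod| = r ω |cosθ| / √(L² − r² sin²θ) = 0.0121·161.6·0.40833/0.04383 = 18.215 rad/s.

18.2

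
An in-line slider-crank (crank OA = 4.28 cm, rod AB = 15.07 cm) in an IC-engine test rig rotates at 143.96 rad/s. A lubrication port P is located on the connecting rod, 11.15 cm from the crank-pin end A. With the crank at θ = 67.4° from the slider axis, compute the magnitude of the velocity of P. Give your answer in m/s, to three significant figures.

6.20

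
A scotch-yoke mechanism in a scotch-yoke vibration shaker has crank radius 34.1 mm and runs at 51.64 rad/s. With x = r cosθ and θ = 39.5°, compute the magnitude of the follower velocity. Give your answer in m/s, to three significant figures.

1.12

ω = 51.64 rad/s
x = r cosθ ⇒ ẋ = −rω sinθ.
|v| = rω|sinθ| = 0.0341·51.64·|sin 39.5°| = 1.1201 m/s.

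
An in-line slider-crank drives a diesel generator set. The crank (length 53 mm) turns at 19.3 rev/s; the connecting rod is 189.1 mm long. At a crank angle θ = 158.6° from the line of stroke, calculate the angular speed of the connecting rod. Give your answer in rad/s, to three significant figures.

ω = 121.3 rad/s (converted from 19.3 rev/s).
The rod makes angle φ with the slider axis where L sinφ = r sinθ; differentiating, L cosφ·φ̇ = r ω cosθ.
L cosφ = √(L² − r² sin²θ) = 0.18811 m.
|ω_rod| = r ω |cosθ| / √(L² − r² sin²θ) = 0.053·121.3·0.93106/0.18811 = 31.811 rad/s.

31.8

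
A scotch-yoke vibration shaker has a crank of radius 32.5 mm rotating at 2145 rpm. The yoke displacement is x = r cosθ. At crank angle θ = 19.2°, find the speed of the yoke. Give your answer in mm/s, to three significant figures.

2400

ω = 224.6 rad/s (from 2145 rpm).
x = r cosθ ⇒ ẋ = −rω sinθ.
|v| = rω|sinθ| = 0.0325·224.6·|sin 19.2°| = 2.4008 m/s = 2400.8 mm/s.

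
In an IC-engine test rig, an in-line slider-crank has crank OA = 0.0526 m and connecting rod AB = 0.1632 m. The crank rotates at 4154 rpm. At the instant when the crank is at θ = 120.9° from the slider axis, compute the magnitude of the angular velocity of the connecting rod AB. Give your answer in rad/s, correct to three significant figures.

74.9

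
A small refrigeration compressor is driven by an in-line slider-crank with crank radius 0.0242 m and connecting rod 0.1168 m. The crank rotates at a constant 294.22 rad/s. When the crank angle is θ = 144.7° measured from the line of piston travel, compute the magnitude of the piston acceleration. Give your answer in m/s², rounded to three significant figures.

ω = 294.2 rad/s
x(θ) = r cosθ + √(L² − r² sin²θ); with ω constant, a = ω²·d²x/dθ².
d²x/dθ² = −r cosθ − r²(cos2θ)/√u − r⁴ sin²2θ/(4u^{3/2}),  u = L² − r² sin²θ = 0.0134467 m².
Substituting r = 0.0242 m, L = 0.1168 m, θ = 144.7°: d²x/dθ² = +0.018024 m.
a = ω²·d²x/dθ² = (294.2)²·(+0.018024) = +1560.3 m/s²;  |a| = 1560.3 m/s².

1560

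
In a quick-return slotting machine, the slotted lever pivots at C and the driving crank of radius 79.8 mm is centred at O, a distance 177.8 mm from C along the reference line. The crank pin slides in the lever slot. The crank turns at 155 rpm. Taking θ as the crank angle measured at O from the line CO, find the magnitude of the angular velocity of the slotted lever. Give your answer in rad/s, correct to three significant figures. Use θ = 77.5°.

ω = 16.23 rad/s (from 155 rpm).
Crank pin A relative to C: A = (d + r cosθ, r sinθ); lever angle φ = atan2(r sinθ, d + r cosθ).
Differentiating tanφ: φ̇ = rω(d cosθ + r)/(d² + r² + 2dr cosθ).
d² + r² + 2dr cosθ = |CA|² = 0.0441228 m²;  d cosθ + r = +0.11828 m.
|ω_lever| = |0.0798·16.23·+0.11828| / 0.0441228 = 3.4723 rad/s.

3.47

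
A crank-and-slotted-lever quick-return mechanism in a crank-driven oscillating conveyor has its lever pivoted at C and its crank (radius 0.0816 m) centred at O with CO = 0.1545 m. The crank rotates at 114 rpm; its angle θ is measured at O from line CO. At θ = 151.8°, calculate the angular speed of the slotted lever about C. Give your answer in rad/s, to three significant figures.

6.40

ω = 11.94 rad/s (from 114 rpm).
Crank pin A relative to C: A = (d + r cosθ, r sinθ); lever angle φ = atan2(r sinθ, d + r cosθ).
Differentiating tanφ: φ̇ = rω(d cosθ + r)/(d² + r² + 2dr cosθ).
d² + r² + 2dr cosθ = |CA|² = 0.00830727 m²;  d cosθ + r = -0.054561 m.
|ω_lever| = |0.0816·11.94·-0.054561| / 0.00830727 = 6.3981 rad/s.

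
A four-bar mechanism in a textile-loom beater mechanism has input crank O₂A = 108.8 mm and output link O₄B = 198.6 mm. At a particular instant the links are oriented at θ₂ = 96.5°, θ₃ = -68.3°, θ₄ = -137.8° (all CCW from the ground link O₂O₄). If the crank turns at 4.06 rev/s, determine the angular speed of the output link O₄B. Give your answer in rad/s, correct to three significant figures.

ω₂ = 25.51 rad/s (from 4.06 rev/s).
Differentiating the loop-closure r₂e^{iθ₂}+r₃e^{iθ₃}=r₁+r₄e^{iθ₄} gives r₂ω₂e^{iθ₂}+r₃ω₃e^{iθ₃}=r₄ω₄e^{iθ₄}.
Eliminating the other unknown: ω₄ = r₂ω₂ sin(θ₂−θ₃) / [r₄ sin(θ₄−θ₃)].
Numerator sine = +0.26219; denominator sine = -0.93667.
Result = 0.1088·25.51·(+0.26219) / (0.1986·(-0.93667)) = -3.9119 rad/s; magnitude 3.9119 rad/s.

3.91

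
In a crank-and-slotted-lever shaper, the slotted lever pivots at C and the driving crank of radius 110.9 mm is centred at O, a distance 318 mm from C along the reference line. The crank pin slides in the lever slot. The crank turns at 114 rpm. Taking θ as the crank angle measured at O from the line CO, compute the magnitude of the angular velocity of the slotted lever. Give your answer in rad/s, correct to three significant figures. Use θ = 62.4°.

ω = 11.94 rad/s (from 114 rpm).
Crank pin A relative to C: A = (d + r cosθ, r sinθ); lever angle φ = atan2(r sinθ, d + r cosθ).
Differentiating tanφ: φ̇ = rω(d cosθ + r)/(d² + r² + 2dr cosθ).
d² + r² + 2dr cosθ = |CA|² = 0.1461 m²;  d cosθ + r = +0.25823 m.
|ω_lever| = |0.1109·11.94·+0.25823| / 0.1461 = 2.34 rad/s.

2.34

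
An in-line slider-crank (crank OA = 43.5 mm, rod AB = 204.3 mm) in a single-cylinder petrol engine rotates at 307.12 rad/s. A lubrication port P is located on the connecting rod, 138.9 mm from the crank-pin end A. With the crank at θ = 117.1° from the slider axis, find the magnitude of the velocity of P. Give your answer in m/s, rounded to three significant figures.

ω = 307.1 rad/s.  Crank-pin speed |V_A| = rω = 13.36 m/s, perpendicular to OA.
Rod angle: sinφ = −(r/L) sinθ ⇒ φ = -10.926°; ω_rod = −rω cosθ/√(L²−r²sin²θ) = +30.339 rad/s.
V_P = V_A + ω_rod × AP, with AP = 0.1389 m along the rod.
Components: V_Px = −rω sinθ − a·ω_rod·sinφ = -11.094 m/s;  V_Py = rω cosθ + a·ω_rod·cosφ = -1.9482 m/s.
|V_P| = √(V_Px² + V_Py²) = 11.264 m/s.

11.3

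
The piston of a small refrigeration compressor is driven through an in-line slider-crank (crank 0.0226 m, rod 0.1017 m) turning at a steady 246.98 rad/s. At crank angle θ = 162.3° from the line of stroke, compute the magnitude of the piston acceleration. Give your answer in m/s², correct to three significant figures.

1060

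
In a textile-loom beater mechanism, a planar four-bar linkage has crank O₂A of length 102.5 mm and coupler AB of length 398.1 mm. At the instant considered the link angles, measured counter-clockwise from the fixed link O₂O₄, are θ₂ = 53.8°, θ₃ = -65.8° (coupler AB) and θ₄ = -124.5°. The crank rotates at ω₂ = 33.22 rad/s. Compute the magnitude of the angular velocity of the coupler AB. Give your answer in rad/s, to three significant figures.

ω₂ = 33.22 rad/s
Differentiating the loop-closure r₂e^{iθ₂}+r₃e^{iθ₃}=r₁+r₄e^{iθ₄} gives r₂ω₂e^{iθ₂}+r₃ω₃e^{iθ₃}=r₄ω₄e^{iθ₄}.
Eliminating the other unknown: ω₃ = r₂ω₂ sin(θ₄−θ₂) / [r₃ sin(θ₃−θ₄)].
Numerator sine = -0.02967; denominator sine = +0.85446.
Result = 0.1025·33.22·(-0.02967) / (0.3981·(+0.85446)) = -0.29696 rad/s; magnitude 0.29696 rad/s.

0.297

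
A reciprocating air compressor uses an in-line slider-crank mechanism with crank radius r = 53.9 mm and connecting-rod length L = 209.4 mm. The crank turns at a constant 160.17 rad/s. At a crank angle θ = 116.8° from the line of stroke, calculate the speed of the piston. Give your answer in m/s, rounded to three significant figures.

6.79

ω = 160.2 rad/s
For an in-line slider-crank, x = r cosθ + √(L² − r² sin²θ), so v = −rω sinθ·[1 + r cosθ/√(L² − r² sin²θ)].
With r = 0.0539 m, L = 0.2094 m, θ = 116.8°: √(L² − r² sin²θ) = 0.2038 m.
v = −0.0539·160.2·0.89259·[1 + 0.0539·-0.45088/0.2038] = -6.7869 m/s.
|v| = 6.7869 m/s.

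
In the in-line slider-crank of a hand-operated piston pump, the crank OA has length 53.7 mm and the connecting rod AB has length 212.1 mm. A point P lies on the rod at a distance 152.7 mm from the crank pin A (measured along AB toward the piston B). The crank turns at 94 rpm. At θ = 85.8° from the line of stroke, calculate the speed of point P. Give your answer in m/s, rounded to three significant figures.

0.535

ω = 9.844 rad/s.  Crank-pin speed |V_A| = rω = 0.5286 m/s, perpendicular to OA.
Rod angle: sinφ = −(r/L) sinθ ⇒ φ = -14.626°; ω_rod = −rω cosθ/√(L²−r²sin²θ) = -0.18864 rad/s.
V_P = V_A + ω_rod × AP, with AP = 0.1527 m along the rod.
Components: V_Px = −rω sinθ − a·ω_rod·sinφ = -0.53446 m/s;  V_Py = rω cosθ + a·ω_rod·cosφ = +0.010842 m/s.
|V_P| = √(V_Px² + V_Py²) = 0.53457 m/s.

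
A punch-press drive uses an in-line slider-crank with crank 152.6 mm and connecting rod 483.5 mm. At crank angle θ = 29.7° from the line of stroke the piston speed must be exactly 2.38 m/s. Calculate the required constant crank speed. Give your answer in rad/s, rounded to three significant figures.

24.6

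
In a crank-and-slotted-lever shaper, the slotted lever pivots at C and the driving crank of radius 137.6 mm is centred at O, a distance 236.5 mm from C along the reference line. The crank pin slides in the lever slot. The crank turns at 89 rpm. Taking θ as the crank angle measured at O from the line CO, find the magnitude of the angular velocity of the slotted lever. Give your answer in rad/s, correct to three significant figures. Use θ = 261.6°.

2.02

ω = 9.32 rad/s (from 89 rpm).
Crank pin A relative to C: A = (d + r cosθ, r sinθ); lever angle φ = atan2(r sinθ, d + r cosθ).
Differentiating tanφ: φ̇ = rω(d cosθ + r)/(d² + r² + 2dr cosθ).
d² + r² + 2dr cosθ = |CA|² = 0.0653582 m²;  d cosθ + r = +0.10305 m.
|ω_lever| = |0.1376·9.32·+0.10305| / 0.0653582 = 2.022 rad/s.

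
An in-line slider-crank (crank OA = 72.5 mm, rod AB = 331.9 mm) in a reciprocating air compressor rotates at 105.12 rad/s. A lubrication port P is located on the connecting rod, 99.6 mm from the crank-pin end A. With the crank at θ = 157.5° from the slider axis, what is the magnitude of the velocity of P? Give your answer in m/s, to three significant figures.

5.64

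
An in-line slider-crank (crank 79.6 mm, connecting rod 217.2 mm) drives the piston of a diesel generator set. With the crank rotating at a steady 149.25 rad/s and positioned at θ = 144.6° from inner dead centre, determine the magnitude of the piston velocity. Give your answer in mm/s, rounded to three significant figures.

ω = 149.2 rad/s
For an in-line slider-crank, x = r cosθ + √(L² − r² sin²θ), so v = −rω sinθ·[1 + r cosθ/√(L² − r² sin²θ)].
With r = 0.0796 m, L = 0.2172 m, θ = 144.6°: √(L² − r² sin²θ) = 0.21225 m.
v = −0.0796·149.2·0.57928·[1 + 0.0796·-0.81513/0.21225] = -4.7782 m/s.
|v| = 4.7782 m/s = 4778.2 mm/s.

4780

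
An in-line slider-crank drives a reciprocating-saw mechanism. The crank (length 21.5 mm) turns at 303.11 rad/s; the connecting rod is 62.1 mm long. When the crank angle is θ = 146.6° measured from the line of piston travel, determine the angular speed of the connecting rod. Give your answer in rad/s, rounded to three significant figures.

89.2

ω = 303.1 rad/s
The rod makes angle φ with the slider axis where L sinφ = r sinθ; differentiating, L cosφ·φ̇ = r ω cosθ.
L cosφ = √(L² − r² sin²θ) = 0.060962 m.
|ω_rod| = r ω |cosθ| / √(L² − r² sin²θ) = 0.0215·303.1·0.83485/0.060962 = 89.246 rad/s.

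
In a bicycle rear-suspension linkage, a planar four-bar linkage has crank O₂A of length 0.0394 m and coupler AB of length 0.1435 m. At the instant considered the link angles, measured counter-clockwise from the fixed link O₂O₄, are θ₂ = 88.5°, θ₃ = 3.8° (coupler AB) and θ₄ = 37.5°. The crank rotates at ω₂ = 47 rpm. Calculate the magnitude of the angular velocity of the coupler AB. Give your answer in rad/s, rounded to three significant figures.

1.89

ω₂ = 4.922 rad/s (from 47 rpm).
Differentiating the loop-closure r₂e^{iθ₂}+r₃e^{iθ₃}=r₁+r₄e^{iθ₄} gives r₂ω₂e^{iθ₂}+r₃ω₃e^{iθ₃}=r₄ω₄e^{iθ₄}.
Eliminating the other unknown: ω₃ = r₂ω₂ sin(θ₄−θ₂) / [r₃ sin(θ₃−θ₄)].
Numerator sine = -0.77715; denominator sine = -0.55484.
Result = 0.0394·4.922·(-0.77715) / (0.1435·(-0.55484)) = +1.8928 rad/s; magnitude 1.8928 rad/s.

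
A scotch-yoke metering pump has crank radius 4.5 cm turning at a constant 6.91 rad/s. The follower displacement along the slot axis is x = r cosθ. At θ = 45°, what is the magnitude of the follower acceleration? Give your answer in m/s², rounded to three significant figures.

ω = 6.91 rad/s
x = r cosθ ⇒ ẍ = −rω² cosθ (ω constant).
|a| = rω²|cosθ| = 0.045·(6.91)²·|cos 45°| = 1.5193 m/s².

1.52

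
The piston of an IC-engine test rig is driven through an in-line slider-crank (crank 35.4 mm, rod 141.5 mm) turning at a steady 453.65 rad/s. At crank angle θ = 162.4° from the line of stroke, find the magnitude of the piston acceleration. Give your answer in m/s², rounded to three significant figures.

ω = 453.6 rad/s
x(θ) = r cosθ + √(L² − r² sin²θ); with ω constant, a = ω²·d²x/dθ².
d²x/dθ² = −r cosθ − r²(cos2θ)/√u − r⁴ sin²2θ/(4u^{3/2}),  u = L² − r² sin²θ = 0.0199077 m².
Substituting r = 0.0354 m, L = 0.1415 m, θ = 162.4°: d²x/dθ² = +0.026439 m.
a = ω²·d²x/dθ² = (453.6)²·(+0.026439) = +5441.1 m/s²;  |a| = 5441.1 m/s².

5440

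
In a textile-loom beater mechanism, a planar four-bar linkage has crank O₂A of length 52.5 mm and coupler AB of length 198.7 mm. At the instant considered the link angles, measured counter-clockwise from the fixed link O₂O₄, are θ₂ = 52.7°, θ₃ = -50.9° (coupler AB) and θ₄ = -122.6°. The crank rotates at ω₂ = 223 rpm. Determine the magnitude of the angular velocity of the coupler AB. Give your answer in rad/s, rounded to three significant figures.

0.533

ω₂ = 23.35 rad/s (from 223 rpm).
Differentiating the loop-closure r₂e^{iθ₂}+r₃e^{iθ₃}=r₁+r₄e^{iθ₄} gives r₂ω₂e^{iθ₂}+r₃ω₃e^{iθ₃}=r₄ω₄e^{iθ₄}.
Eliminating the other unknown: ω₃ = r₂ω₂ sin(θ₄−θ₂) / [r₃ sin(θ₃−θ₄)].
Numerator sine = -0.08194; denominator sine = +0.94943.
Result = 0.0525·23.35·(-0.08194) / (0.1987·(+0.94943)) = -0.5325 rad/s; magnitude 0.5325 rad/s.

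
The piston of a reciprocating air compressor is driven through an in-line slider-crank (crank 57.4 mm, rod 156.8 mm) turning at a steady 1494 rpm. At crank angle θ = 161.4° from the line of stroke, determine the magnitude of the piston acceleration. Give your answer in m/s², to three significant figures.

913

ω = 2π·1494/60 = 156.5 rad/s
x(θ) = r cosθ + √(L² − r² sin²θ); with ω constant, a = ω²·d²x/dθ².
d²x/dθ² = −r cosθ − r²(cos2θ)/√u − r⁴ sin²2θ/(4u^{3/2}),  u = L² − r² sin²θ = 0.024251 m².
Substituting r = 0.0574 m, L = 0.1568 m, θ = 161.4°: d²x/dθ² = +0.037287 m.
a = ω²·d²x/dθ² = (156.5)²·(+0.037287) = +912.67 m/s²;  |a| = 912.67 m/s².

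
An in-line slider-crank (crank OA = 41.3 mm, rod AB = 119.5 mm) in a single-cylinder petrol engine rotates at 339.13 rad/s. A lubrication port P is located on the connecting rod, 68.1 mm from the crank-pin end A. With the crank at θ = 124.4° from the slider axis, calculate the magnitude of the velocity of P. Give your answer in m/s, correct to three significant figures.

ω = 339.1 rad/s.  Crank-pin speed |V_A| = rω = 14.006 m/s, perpendicular to OA.
Rod angle: sinφ = −(r/L) sinθ ⇒ φ = -16.569°; ω_rod = −rω cosθ/√(L²−r²sin²θ) = +69.086 rad/s.
V_P = V_A + ω_rod × AP, with AP = 0.0681 m along the rod.
Components: V_Px = −rω sinθ − a·ω_rod·sinφ = -10.215 m/s;  V_Py = rω cosθ + a·ω_rod·cosφ = -3.4036 m/s.
|V_P| = √(V_Px² + V_Py²) = 10.767 m/s.

10.8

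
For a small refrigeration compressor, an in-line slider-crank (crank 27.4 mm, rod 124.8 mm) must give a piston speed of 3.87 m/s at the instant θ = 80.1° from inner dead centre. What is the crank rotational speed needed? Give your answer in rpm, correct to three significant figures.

1320

For an in-line slider-crank, |v_piston| = rω|sinθ|·[1 + r cosθ/√(L² − r² sin²θ)].
With r = 0.0274 m, L = 0.1248 m, θ = 80.1°: the bracketed kinematic factor |dx/dθ| = 0.028036 m.
ω = v/|dx/dθ| = 3.87/0.028036 = 138.04 rad/s.
N = 60ω/(2π) = 1318.2 rpm.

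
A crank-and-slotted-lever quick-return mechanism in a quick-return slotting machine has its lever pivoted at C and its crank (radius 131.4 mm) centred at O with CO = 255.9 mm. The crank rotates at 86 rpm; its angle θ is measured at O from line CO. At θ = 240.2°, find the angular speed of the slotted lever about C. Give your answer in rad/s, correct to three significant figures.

ω = 9.006 rad/s (from 86 rpm).
Crank pin A relative to C: A = (d + r cosθ, r sinθ); lever angle φ = atan2(r sinθ, d + r cosθ).
Differentiating tanφ: φ̇ = rω(d cosθ + r)/(d² + r² + 2dr cosθ).
d² + r² + 2dr cosθ = |CA|² = 0.049329 m²;  d cosθ + r = +0.0042244 m.
|ω_lever| = |0.1314·9.006·+0.0042244| / 0.049329 = 0.10134 rad/s.

0.101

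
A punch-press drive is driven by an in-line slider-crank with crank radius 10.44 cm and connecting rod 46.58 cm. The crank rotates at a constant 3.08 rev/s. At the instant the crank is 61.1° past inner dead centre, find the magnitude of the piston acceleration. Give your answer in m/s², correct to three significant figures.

14.2

ω = 2π·3.08 = 19.35 rad/s
x(θ) = r cosθ + √(L² − r² sin²θ); with ω constant, a = ω²·d²x/dθ².
d²x/dθ² = −r cosθ − r²(cos2θ)/√u − r⁴ sin²2θ/(4u^{3/2}),  u = L² − r² sin²θ = 0.208616 m².
Substituting r = 0.1044 m, L = 0.4658 m, θ = 61.1°: d²x/dθ² = -0.037962 m.
a = ω²·d²x/dθ² = (19.35)²·(-0.037962) = -14.217 m/s²;  |a| = 14.217 m/s².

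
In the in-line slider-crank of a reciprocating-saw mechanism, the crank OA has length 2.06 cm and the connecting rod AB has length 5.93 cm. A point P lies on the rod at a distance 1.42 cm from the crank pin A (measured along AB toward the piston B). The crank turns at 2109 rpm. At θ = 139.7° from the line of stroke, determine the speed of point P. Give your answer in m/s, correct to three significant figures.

3.81

ω = 220.9 rad/s.  Crank-pin speed |V_A| = rω = 4.5496 m/s, perpendicular to OA.
Rod angle: sinφ = −(r/L) sinθ ⇒ φ = -12.984°; ω_rod = −rω cosθ/√(L²−r²sin²θ) = +60.049 rad/s.
V_P = V_A + ω_rod × AP, with AP = 0.0142 m along the rod.
Components: V_Px = −rω sinθ − a·ω_rod·sinφ = -2.751 m/s;  V_Py = rω cosθ + a·ω_rod·cosφ = -2.6389 m/s.
|V_P| = √(V_Px² + V_Py²) = 3.8121 m/s.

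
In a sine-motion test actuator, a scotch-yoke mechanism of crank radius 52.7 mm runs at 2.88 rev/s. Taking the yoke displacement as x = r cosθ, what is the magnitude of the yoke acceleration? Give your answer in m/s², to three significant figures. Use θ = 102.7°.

3.79

ω = 18.1 rad/s (from 2.88 rev/s).
x = r cosθ ⇒ ẍ = −rω² cosθ (ω constant).
|a| = rω²|cosθ| = 0.0527·(18.1)²·|cos 102.7°| = 3.7938 m/s².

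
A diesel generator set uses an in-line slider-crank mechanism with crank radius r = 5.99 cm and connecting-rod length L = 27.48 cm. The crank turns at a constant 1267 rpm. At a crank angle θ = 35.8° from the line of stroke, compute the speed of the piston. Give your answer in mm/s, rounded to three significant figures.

ω = 2π·1267/60 = 132.7 rad/s
For an in-line slider-crank, x = r cosθ + √(L² − r² sin²θ), so v = −rω sinθ·[1 + r cosθ/√(L² − r² sin²θ)].
With r = 0.0599 m, L = 0.2748 m, θ = 35.8°: √(L² − r² sin²θ) = 0.27256 m.
v = −0.0599·132.7·0.58496·[1 + 0.0599·0.81106/0.27256] = -5.4776 m/s.
|v| = 5.4776 m/s = 5477.6 mm/s.

5480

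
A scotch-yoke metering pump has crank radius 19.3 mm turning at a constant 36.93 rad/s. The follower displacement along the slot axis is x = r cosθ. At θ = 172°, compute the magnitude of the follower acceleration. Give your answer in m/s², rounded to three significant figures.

ω = 36.93 rad/s
x = r cosθ ⇒ ẍ = −rω² cosθ (ω constant).
|a| = rω²|cosθ| = 0.0193·(36.93)²·|cos 172°| = 26.066 m/s².

26.1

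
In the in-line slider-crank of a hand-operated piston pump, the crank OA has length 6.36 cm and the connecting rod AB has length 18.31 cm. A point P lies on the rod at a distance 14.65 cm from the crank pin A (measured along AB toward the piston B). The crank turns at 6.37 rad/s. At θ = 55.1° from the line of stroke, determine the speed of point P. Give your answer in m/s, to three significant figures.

ω = 6.37 rad/s.  Crank-pin speed |V_A| = rω = 0.40513 m/s, perpendicular to OA.
Rod angle: sinφ = −(r/L) sinθ ⇒ φ = -16.552°; ω_rod = −rω cosθ/√(L²−r²sin²θ) = -1.3207 rad/s.
V_P = V_A + ω_rod × AP, with AP = 0.1465 m along the rod.
Components: V_Px = −rω sinθ − a·ω_rod·sinφ = -0.38739 m/s;  V_Py = rω cosθ + a·ω_rod·cosφ = +0.046334 m/s.
|V_P| = √(V_Px² + V_Py²) = 0.39015 m/s.

0.390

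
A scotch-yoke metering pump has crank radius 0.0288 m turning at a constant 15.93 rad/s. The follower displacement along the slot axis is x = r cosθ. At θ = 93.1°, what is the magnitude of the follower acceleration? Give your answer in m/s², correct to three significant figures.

ω = 15.93 rad/s
x = r cosθ ⇒ ẍ = −rω² cosθ (ω constant).
|a| = rω²|cosθ| = 0.0288·(15.93)²·|cos 93.1°| = 0.39523 m/s².

0.395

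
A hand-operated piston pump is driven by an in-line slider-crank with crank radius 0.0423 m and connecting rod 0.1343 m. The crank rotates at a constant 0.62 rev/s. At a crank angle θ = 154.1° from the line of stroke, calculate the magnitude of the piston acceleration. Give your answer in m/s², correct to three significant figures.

0.448

ω = 2π·0.62 = 3.896 rad/s
x(θ) = r cosθ + √(L² − r² sin²θ); with ω constant, a = ω²·d²x/dθ².
d²x/dθ² = −r cosθ − r²(cos2θ)/√u − r⁴ sin²2θ/(4u^{3/2}),  u = L² − r² sin²θ = 0.0176951 m².
Substituting r = 0.0423 m, L = 0.1343 m, θ = 154.1°: d²x/dθ² = +0.029523 m.
a = ω²·d²x/dθ² = (3.896)²·(+0.029523) = +0.44803 m/s²;  |a| = 0.44803 m/s².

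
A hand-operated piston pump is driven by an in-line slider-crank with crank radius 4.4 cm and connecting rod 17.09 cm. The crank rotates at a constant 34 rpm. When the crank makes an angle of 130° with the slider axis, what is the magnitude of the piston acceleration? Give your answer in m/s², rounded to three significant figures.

ω = 2π·34/60 = 3.56 rad/s
x(θ) = r cosθ + √(L² − r² sin²θ); with ω constant, a = ω²·d²x/dθ².
d²x/dθ² = −r cosθ − r²(cos2θ)/√u − r⁴ sin²2θ/(4u^{3/2}),  u = L² − r² sin²θ = 0.0280707 m².
Substituting r = 0.044 m, L = 0.1709 m, θ = 130°: d²x/dθ² = +0.030096 m.
a = ω²·d²x/dθ² = (3.56)²·(+0.030096) = +0.38153 m/s²;  |a| = 0.38153 m/s².

0.382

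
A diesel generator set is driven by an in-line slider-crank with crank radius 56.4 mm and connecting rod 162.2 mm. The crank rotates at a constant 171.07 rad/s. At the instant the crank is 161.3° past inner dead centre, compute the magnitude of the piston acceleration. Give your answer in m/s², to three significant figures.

1100

ω = 171.1 rad/s
x(θ) = r cosθ + √(L² − r² sin²θ); with ω constant, a = ω²·d²x/dθ².
d²x/dθ² = −r cosθ − r²(cos2θ)/√u − r⁴ sin²2θ/(4u^{3/2}),  u = L² − r² sin²θ = 0.0259819 m².
Substituting r = 0.0564 m, L = 0.1622 m, θ = 161.3°: d²x/dθ² = +0.037523 m.
a = ω²·d²x/dθ² = (171.1)²·(+0.037523) = +1098.1 m/s²;  |a| = 1098.1 m/s².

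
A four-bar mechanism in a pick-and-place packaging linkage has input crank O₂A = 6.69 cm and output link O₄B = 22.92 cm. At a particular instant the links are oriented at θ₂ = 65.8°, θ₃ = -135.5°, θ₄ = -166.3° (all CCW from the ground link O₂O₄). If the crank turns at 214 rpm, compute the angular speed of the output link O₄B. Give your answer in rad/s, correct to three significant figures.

ω₂ = 22.41 rad/s (from 214 rpm).
Differentiating the loop-closure r₂e^{iθ₂}+r₃e^{iθ₃}=r₁+r₄e^{iθ₄} gives r₂ω₂e^{iθ₂}+r₃ω₃e^{iθ₃}=r₄ω₄e^{iθ₄}.
Eliminating the other unknown: ω₄ = r₂ω₂ sin(θ₂−θ₃) / [r₄ sin(θ₄−θ₃)].
Numerator sine = -0.36325; denominator sine = -0.51204.
Result = 0.0669·22.41·(-0.36325) / (0.2292·(-0.51204)) = +4.6404 rad/s; magnitude 4.6404 rad/s.

4.64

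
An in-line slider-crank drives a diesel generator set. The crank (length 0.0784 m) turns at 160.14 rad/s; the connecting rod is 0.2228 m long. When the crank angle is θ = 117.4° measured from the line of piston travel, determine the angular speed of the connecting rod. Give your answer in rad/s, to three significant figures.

27.3

ω = 160.1 rad/s
The rod makes angle φ with the slider axis where L sinφ = r sinθ; differentiating, L cosφ·φ̇ = r ω cosθ.
L cosφ = √(L² − r² sin²θ) = 0.21165 m.
|ω_rod| = r ω |cosθ| / √(L² − r² sin²θ) = 0.0784·160.1·0.46020/0.21165 = 27.299 rad/s.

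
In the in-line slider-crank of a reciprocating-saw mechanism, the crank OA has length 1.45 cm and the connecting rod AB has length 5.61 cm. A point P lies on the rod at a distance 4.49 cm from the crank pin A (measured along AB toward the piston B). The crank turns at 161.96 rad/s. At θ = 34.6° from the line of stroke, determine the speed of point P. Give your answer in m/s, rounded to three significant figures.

ω = 162 rad/s.  Crank-pin speed |V_A| = rω = 2.3484 m/s, perpendicular to OA.
Rod angle: sinφ = −(r/L) sinθ ⇒ φ = -8.440°; ω_rod = −rω cosθ/√(L²−r²sin²θ) = -34.835 rad/s.
V_P = V_A + ω_rod × AP, with AP = 0.0449 m along the rod.
Components: V_Px = −rω sinθ − a·ω_rod·sinφ = -1.5631 m/s;  V_Py = rω cosθ + a·ω_rod·cosφ = +0.38592 m/s.
|V_P| = √(V_Px² + V_Py²) = 1.61 m/s.

1.61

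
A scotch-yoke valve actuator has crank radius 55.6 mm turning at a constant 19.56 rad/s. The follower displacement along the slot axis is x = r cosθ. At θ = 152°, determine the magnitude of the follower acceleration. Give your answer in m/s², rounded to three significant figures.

18.8

ω = 19.56 rad/s
x = r cosθ ⇒ ẍ = −rω² cosθ (ω constant).
|a| = rω²|cosθ| = 0.0556·(19.56)²·|cos 152°| = 18.782 m/s².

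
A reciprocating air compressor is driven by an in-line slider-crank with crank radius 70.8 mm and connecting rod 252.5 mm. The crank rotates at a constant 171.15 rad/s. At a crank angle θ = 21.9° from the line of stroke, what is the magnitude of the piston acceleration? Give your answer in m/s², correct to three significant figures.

2350

ω = 171.2 rad/s
x(θ) = r cosθ + √(L² − r² sin²θ); with ω constant, a = ω²·d²x/dθ².
d²x/dθ² = −r cosθ − r²(cos2θ)/√u − r⁴ sin²2θ/(4u^{3/2}),  u = L² − r² sin²θ = 0.0630589 m².
Substituting r = 0.0708 m, L = 0.2525 m, θ = 21.9°: d²x/dθ² = -0.080288 m.
a = ω²·d²x/dθ² = (171.2)²·(-0.080288) = -2351.8 m/s²;  |a| = 2351.8 m/s².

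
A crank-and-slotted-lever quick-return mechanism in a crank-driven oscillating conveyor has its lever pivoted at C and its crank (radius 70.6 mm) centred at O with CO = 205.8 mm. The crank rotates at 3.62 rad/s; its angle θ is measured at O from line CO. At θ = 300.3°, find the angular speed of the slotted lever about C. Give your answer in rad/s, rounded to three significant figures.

0.719

ω = 3.62 rad/s
Crank pin A relative to C: A = (d + r cosθ, r sinθ); lever angle φ = atan2(r sinθ, d + r cosθ).
Differentiating tanφ: φ̇ = rω(d cosθ + r)/(d² + r² + 2dr cosθ).
d² + r² + 2dr cosθ = |CA|² = 0.061999 m²;  d cosθ + r = +0.17443 m.
|ω_lever| = |0.0706·3.62·+0.17443| / 0.061999 = 0.71904 rad/s.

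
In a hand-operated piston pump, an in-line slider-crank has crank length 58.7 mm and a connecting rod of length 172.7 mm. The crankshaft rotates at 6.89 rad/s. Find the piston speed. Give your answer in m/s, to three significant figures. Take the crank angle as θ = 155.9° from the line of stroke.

0.113

ω = 6.89 rad/s
For an in-line slider-crank, x = r cosθ + √(L² − r² sin²θ), so v = −rω sinθ·[1 + r cosθ/√(L² − r² sin²θ)].
With r = 0.0587 m, L = 0.1727 m, θ = 155.9°: √(L² − r² sin²θ) = 0.17103 m.
v = −0.0587·6.89·0.40833·[1 + 0.0587·-0.91283/0.17103] = -0.11341 m/s.
|v| = 0.11341 m/s.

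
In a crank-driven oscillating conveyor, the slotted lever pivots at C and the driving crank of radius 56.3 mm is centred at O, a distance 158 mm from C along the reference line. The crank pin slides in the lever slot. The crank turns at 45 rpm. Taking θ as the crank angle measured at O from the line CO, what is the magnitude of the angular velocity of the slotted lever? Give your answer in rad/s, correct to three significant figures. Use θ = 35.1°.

1.15

ω = 4.712 rad/s (from 45 rpm).
Crank pin A relative to C: A = (d + r cosθ, r sinθ); lever angle φ = atan2(r sinθ, d + r cosθ).
Differentiating tanφ: φ̇ = rω(d cosθ + r)/(d² + r² + 2dr cosθ).
d² + r² + 2dr cosθ = |CA|² = 0.0426892 m²;  d cosθ + r = +0.18557 m.
|ω_lever| = |0.0563·4.712·+0.18557| / 0.0426892 = 1.1533 rad/s.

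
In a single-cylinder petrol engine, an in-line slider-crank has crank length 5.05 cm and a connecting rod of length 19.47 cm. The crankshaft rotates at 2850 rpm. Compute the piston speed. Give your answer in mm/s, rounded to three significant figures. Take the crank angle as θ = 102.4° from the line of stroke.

ω = 2π·2850/60 = 298.5 rad/s
For an in-line slider-crank, x = r cosθ + √(L² − r² sin²θ), so v = −rω sinθ·[1 + r cosθ/√(L² − r² sin²θ)].
With r = 0.0505 m, L = 0.1947 m, θ = 102.4°: √(L² − r² sin²θ) = 0.18835 m.
v = −0.0505·298.5·0.97667·[1 + 0.0505·-0.21474/0.18835] = -13.873 m/s.
|v| = 13.873 m/s = 13873 mm/s.

13900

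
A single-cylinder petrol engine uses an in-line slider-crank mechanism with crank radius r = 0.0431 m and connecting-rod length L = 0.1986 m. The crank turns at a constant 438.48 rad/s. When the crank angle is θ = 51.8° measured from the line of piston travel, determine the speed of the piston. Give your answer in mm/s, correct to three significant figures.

ω = 438.5 rad/s
For an in-line slider-crank, x = r cosθ + √(L² − r² sin²θ), so v = −rω sinθ·[1 + r cosθ/√(L² − r² sin²θ)].
With r = 0.0431 m, L = 0.1986 m, θ = 51.8°: √(L² − r² sin²θ) = 0.19569 m.
v = −0.0431·438.5·0.78586·[1 + 0.0431·0.61841/0.19569] = -16.874 m/s.
|v| = 16.874 m/s = 16874 mm/s.

16900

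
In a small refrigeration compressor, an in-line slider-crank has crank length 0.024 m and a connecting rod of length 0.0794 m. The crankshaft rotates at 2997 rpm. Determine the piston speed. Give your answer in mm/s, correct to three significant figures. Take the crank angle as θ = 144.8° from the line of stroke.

3250

ω = 2π·2997/60 = 313.8 rad/s
For an in-line slider-crank, x = r cosθ + √(L² − r² sin²θ), so v = −rω sinθ·[1 + r cosθ/√(L² − r² sin²θ)].
With r = 0.024 m, L = 0.0794 m, θ = 144.8°: √(L² − r² sin²θ) = 0.078185 m.
v = −0.024·313.8·0.57643·[1 + 0.024·-0.81714/0.078185] = -3.2528 m/s.
|v| = 3.2528 m/s = 3252.8 mm/s.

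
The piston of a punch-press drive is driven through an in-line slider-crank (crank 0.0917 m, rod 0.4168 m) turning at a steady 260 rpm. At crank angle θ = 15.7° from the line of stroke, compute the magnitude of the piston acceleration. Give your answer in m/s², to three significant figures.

78.3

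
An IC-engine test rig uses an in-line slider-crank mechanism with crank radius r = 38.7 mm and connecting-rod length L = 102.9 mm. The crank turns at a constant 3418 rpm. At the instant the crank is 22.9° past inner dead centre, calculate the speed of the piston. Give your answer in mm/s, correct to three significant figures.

ω = 2π·3418/60 = 357.9 rad/s
For an in-line slider-crank, x = r cosθ + √(L² − r² sin²θ), so v = −rω sinθ·[1 + r cosθ/√(L² − r² sin²θ)].
With r = 0.0387 m, L = 0.1029 m, θ = 22.9°: √(L² − r² sin²θ) = 0.10179 m.
v = −0.0387·357.9·0.38912·[1 + 0.0387·0.92119/0.10179] = -7.2779 m/s.
|v| = 7.2779 m/s = 7277.9 mm/s.

7280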